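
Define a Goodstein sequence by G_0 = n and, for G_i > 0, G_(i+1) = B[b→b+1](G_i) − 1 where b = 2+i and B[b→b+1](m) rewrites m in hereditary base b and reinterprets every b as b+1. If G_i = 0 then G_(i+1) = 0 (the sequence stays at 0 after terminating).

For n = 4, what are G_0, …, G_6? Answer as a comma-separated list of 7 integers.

4, 26, 41, 60, 83, 109, 139

[0] 4 ≡ 2^2 (base 2). Lift 3: 27. −1: 26.
[1] 26 ≡ 2·3^2 + 2·3 + 2 (base 3). Lift 4: 42. −1: 41.
[2] 41 ≡ 2·4^2 + 2·4 + 1 (base 4). Lift 5: 61. −1: 60.
[3] 60 ≡ 2·5^2 + 2·5 (base 5). Lift 6: 84. −1: 83.
[4] 83 ≡ 2·6^2 + 6 + 5 (base 6). Lift 7: 110. −1: 109.
[5] 109 ≡ 2·7^2 + 7 + 4 (base 7). Lift 8: 140. −1: 139.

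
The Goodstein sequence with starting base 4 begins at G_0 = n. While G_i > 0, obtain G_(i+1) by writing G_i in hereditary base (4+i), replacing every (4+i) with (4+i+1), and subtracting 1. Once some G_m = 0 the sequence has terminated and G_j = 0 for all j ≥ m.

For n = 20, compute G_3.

i=0: 20 = 4^2 + 4 (b=4); 4→5: 5^2 + 5 = 30; 30−1 = 29
i=1: 29 = 5^2 + 4 (b=5); 5→6: 6^2 + 4 = 40; 40−1 = 39
i=2: 39 = 6^2 + 3 (b=6); 6→7: 7^2 + 3 = 52; 52−1 = 51
i=3: 51 = 7^2 + 2 (b=7); 7→8: 8^2 + 2 = 66; 66−1 = 65

51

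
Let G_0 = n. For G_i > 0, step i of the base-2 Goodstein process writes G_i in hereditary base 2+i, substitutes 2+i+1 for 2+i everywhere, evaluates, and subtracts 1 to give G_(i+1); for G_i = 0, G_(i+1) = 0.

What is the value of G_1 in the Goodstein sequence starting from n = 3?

3

(0) 3|_2 = 2 + 1 ↦ 3 + 1|_3 = 4 ⇒ 3
(1) 3|_3 = 3 ↦ 4|_4 = 4 ⇒ 3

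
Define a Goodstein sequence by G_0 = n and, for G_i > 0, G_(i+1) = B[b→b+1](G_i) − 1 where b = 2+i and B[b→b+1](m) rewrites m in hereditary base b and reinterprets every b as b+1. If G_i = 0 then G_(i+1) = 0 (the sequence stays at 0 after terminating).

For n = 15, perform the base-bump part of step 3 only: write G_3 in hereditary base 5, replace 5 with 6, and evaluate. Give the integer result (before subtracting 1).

(0) 15|_2 = 2^(2 + 1) + 2^2 + 2 + 1 ↦ 3^(3 + 1) + 3^3 + 3 + 1|_3 = 112 ⇒ 111
(1) 111|_3 = 3^(3 + 1) + 3^3 + 3 ↦ 4^(4 + 1) + 4^4 + 4|_4 = 1284 ⇒ 1283
(2) 1283|_4 = 4^(4 + 1) + 4^4 + 3 ↦ 5^(5 + 1) + 5^5 + 3|_5 = 18753 ⇒ 18752
(3) 18752|_5 = 5^(5 + 1) + 5^5 + 2 ↦ 6^(6 + 1) + 6^6 + 2|_6 = 326594 ⇒ 326593

326594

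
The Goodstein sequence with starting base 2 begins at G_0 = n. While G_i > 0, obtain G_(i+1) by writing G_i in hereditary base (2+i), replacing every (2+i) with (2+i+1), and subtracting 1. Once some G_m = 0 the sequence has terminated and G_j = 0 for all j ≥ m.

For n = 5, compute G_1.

27

base 2: 5 = 2^2 + 1; at 3: 3^3 + 1 = 28; next = 27
base 3: 27 = 3^3; at 4: 4^4 = 256; next = 255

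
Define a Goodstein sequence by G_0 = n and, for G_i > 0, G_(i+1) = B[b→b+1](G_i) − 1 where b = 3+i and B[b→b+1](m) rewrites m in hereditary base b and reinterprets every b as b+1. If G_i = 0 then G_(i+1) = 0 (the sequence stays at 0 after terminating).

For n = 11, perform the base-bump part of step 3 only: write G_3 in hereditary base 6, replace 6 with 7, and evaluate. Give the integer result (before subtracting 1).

G_0=11  [base 3] 3^2 + 2  →[3↦4]→  4^2 + 2 = 18  −1 ⇒ G_1=17
G_1=17  [base 4] 4^2 + 1  →[4↦5]→  5^2 + 1 = 26  −1 ⇒ G_2=25
G_2=25  [base 5] 5^2  →[5↦6]→  6^2 = 36  −1 ⇒ G_3=35
G_3=35  [base 6] 5·6 + 5  →[6↦7]→  5·7 + 5 = 40  −1 ⇒ G_4=39

40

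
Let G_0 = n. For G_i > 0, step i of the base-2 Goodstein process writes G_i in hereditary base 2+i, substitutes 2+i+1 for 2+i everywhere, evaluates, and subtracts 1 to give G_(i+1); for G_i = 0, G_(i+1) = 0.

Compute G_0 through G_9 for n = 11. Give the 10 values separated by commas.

G_0=11  [base 2] 2^(2 + 1) + 2 + 1  →[2↦3]→  3^(3 + 1) + 3 + 1 = 85  −1 ⇒ G_1=84
G_1=84  [base 3] 3^(3 + 1) + 3  →[3↦4]→  4^(4 + 1) + 4 = 1028  −1 ⇒ G_2=1027
G_2=1027  [base 4] 4^(4 + 1) + 3  →[4↦5]→  5^(5 + 1) + 3 = 15628  −1 ⇒ G_3=15627
G_3=15627  [base 5] 5^(5 + 1) + 2  →[5↦6]→  6^(6 + 1) + 2 = 279938  −1 ⇒ G_4=279937
G_4=279937  [base 6] 6^(6 + 1) + 1  →[6↦7]→  7^(7 + 1) + 1 = 5764802  −1 ⇒ G_5=5764801
G_5=5764801  [base 7] 7^(7 + 1)  →[7↦8]→  8^(8 + 1) = 134217728  −1 ⇒ G_6=134217727
G_6=134217727  [base 8] 7·8^8 + 7·8^7 + 7·8^6 + 7·8^5 + 7·8^4 + 7·8^3 + 7·8^2 + 7·8 + 7  →[8↦9]→  7·9^9 + 7·9^7 + 7·9^6 + 7·9^5 + 7·9^4 + 7·9^3 + 7·9^2 + 7·9 + 7 = 2749609303  −1 ⇒ G_7=2749609302
G_7=2749609302  [base 9] 7·9^9 + 7·9^7 + 7·9^6 + 7·9^5 + 7·9^4 + 7·9^3 + 7·9^2 + 7·9 + 6  →[9↦10]→  7·10^10 + 7·10^7 + 7·10^6 + 7·10^5 + 7·10^4 + 7·10^3 + 7·10^2 + 7·10 + 6 = 70077777776  −1 ⇒ G_8=70077777775
G_8=70077777775  [base 10] 7·10^10 + 7·10^7 + 7·10^6 + 7·10^5 + 7·10^4 + 7·10^3 + 7·10^2 + 7·10 + 5  →[10↦11]→  7·11^11 + 7·11^7 + 7·11^6 + 7·11^5 + 7·11^4 + 7·11^3 + 7·11^2 + 7·11 + 5 = 1997331745491  −1 ⇒ G_9=1997331745490

11, 84, 1027, 15627, 279937, 5764801, 134217727, 2749609302, 70077777775, 1997331745490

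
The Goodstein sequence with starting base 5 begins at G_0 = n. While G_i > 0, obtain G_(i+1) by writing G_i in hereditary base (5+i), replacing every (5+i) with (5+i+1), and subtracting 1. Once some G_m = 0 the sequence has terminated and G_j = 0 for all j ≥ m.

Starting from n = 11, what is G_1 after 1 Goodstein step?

step 0: 11 = 2·5 + 1; sub 6 for 5: 2·6 + 1; = 13; G_1 = 13−1 = 12
step 1: 12 = 2·6; sub 7 for 6: 2·7; = 14; G_2 = 14−1 = 13

12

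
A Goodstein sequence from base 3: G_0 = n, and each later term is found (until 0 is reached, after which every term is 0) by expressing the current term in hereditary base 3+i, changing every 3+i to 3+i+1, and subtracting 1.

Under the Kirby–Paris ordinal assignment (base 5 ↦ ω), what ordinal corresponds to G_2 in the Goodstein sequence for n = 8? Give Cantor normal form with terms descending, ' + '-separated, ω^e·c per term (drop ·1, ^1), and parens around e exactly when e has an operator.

ω·2

G_0 = 8. HB_3(8) = 2·3 + 2. Bump = 10. G_1 = 9.
G_1 = 9. HB_4(9) = 2·4 + 1. Bump = 11. G_2 = 10.
G_2 = 10. HB_5(10) = 2·5. Bump = 12. G_3 = 11.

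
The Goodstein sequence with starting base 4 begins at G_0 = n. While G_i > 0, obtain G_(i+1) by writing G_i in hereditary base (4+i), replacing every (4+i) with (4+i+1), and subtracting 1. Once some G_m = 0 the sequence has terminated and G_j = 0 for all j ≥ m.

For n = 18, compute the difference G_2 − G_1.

10

step 0: 18 = 4^2 + 2; sub 5 for 4: 5^2 + 2; = 27; G_1 = 27−1 = 26
step 1: 26 = 5^2 + 1; sub 6 for 5: 6^2 + 1; = 37; G_2 = 37−1 = 36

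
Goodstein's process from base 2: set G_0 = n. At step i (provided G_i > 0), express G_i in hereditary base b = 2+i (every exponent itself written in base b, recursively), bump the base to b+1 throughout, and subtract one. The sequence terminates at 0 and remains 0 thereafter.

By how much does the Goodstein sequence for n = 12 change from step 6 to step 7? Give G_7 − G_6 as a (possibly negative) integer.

3352566707

i=0: 12 = 2^(2 + 1) + 2^2 (b=2); 2→3: 3^(3 + 1) + 3^3 = 108; 108−1 = 107
i=1: 107 = 3^(3 + 1) + 2·3^2 + 2·3 + 2 (b=3); 3→4: 4^(4 + 1) + 2·4^2 + 2·4 + 2 = 1066; 1066−1 = 1065
i=2: 1065 = 4^(4 + 1) + 2·4^2 + 2·4 + 1 (b=4); 4→5: 5^(5 + 1) + 2·5^2 + 2·5 + 1 = 15686; 15686−1 = 15685
i=3: 15685 = 5^(5 + 1) + 2·5^2 + 2·5 (b=5); 5→6: 6^(6 + 1) + 2·6^2 + 2·6 = 280020; 280020−1 = 280019
i=4: 280019 = 6^(6 + 1) + 2·6^2 + 6 + 5 (b=6); 6→7: 7^(7 + 1) + 2·7^2 + 7 + 5 = 5764911; 5764911−1 = 5764910
i=5: 5764910 = 7^(7 + 1) + 2·7^2 + 7 + 4 (b=7); 7→8: 8^(8 + 1) + 2·8^2 + 8 + 4 = 134217868; 134217868−1 = 134217867
i=6: 134217867 = 8^(8 + 1) + 2·8^2 + 8 + 3 (b=8); 8→9: 9^(9 + 1) + 2·9^2 + 9 + 3 = 3486784575; 3486784575−1 = 3486784574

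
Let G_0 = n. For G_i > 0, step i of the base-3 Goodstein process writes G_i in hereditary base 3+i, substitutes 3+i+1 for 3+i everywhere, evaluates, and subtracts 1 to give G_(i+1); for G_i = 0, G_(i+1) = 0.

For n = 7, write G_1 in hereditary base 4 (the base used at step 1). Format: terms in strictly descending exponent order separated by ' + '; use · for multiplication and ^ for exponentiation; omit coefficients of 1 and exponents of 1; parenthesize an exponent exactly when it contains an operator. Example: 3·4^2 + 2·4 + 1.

step 0: 7 = 2·3 + 1; sub 4 for 3: 2·4 + 1; = 9; G_1 = 9−1 = 8
step 1: 8 = 2·4; sub 5 for 4: 2·5; = 10; G_2 = 10−1 = 9

2·4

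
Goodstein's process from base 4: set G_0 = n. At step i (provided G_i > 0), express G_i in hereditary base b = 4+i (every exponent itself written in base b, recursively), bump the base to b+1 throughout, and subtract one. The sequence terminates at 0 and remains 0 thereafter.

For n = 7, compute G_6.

(0) 7|_4 = 4 + 3 ↦ 5 + 3|_5 = 8 ⇒ 7
(1) 7|_5 = 5 + 2 ↦ 6 + 2|_6 = 8 ⇒ 7
(2) 7|_6 = 6 + 1 ↦ 7 + 1|_7 = 8 ⇒ 7
(3) 7|_7 = 7 ↦ 8|_8 = 8 ⇒ 7
(4) 7|_8 = 7 ↦ 7|_9 = 7 ⇒ 6
(5) 6|_9 = 6 ↦ 6|_10 = 6 ⇒ 5
(6) 5|_10 = 5 ↦ 5|_11 = 5 ⇒ 4

5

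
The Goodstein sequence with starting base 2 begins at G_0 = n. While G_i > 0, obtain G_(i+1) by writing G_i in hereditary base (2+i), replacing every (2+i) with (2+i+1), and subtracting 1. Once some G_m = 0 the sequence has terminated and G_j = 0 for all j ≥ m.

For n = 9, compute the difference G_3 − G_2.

base 2: 9 = 2^(2 + 1) + 1; at 3: 3^(3 + 1) + 1 = 82; next = 81
base 3: 81 = 3^(3 + 1); at 4: 4^(4 + 1) = 1024; next = 1023
base 4: 1023 = 3·4^4 + 3·4^3 + 3·4^2 + 3·4 + 3; at 5: 3·5^5 + 3·5^3 + 3·5^2 + 3·5 + 3 = 9843; next = 9842

8819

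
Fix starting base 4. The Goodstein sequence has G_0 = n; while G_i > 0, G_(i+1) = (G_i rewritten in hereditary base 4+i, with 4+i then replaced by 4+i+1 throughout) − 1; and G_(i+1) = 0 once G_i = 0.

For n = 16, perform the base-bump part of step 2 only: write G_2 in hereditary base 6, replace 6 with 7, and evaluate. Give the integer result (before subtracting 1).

31

16 —HB4→ 4^2 —bump→ 5^2 = 25 —(−1)→ 24
24 —HB5→ 4·5 + 4 —bump→ 4·6 + 4 = 28 —(−1)→ 27
27 —HB6→ 4·6 + 3 —bump→ 4·7 + 3 = 31 —(−1)→ 30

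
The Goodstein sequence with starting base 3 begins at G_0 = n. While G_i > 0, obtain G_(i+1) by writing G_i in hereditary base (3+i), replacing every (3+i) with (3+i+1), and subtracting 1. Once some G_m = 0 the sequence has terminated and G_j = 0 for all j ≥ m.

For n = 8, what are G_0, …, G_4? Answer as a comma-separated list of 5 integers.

base 3: 8 = 2·3 + 2; at 4: 2·4 + 2 = 10; next = 9
base 4: 9 = 2·4 + 1; at 5: 2·5 + 1 = 11; next = 10
base 5: 10 = 2·5; at 6: 2·6 = 12; next = 11
base 6: 11 = 6 + 5; at 7: 7 + 5 = 12; next = 11

8, 9, 10, 11, 11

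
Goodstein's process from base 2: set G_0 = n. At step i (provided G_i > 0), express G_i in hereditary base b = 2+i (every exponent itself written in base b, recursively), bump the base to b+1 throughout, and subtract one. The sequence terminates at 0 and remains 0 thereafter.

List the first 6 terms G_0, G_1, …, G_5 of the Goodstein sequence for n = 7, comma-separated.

7, 30, 259, 3127, 46657, 823543

G_0=7  [base 2] 2^2 + 2 + 1  →[2↦3]→  3^3 + 3 + 1 = 31  −1 ⇒ G_1=30
G_1=30  [base 3] 3^3 + 3  →[3↦4]→  4^4 + 4 = 260  −1 ⇒ G_2=259
G_2=259  [base 4] 4^4 + 3  →[4↦5]→  5^5 + 3 = 3128  −1 ⇒ G_3=3127
G_3=3127  [base 5] 5^5 + 2  →[5↦6]→  6^6 + 2 = 46658  −1 ⇒ G_4=46657
G_4=46657  [base 6] 6^6 + 1  →[6↦7]→  7^7 + 1 = 823544  −1 ⇒ G_5=823543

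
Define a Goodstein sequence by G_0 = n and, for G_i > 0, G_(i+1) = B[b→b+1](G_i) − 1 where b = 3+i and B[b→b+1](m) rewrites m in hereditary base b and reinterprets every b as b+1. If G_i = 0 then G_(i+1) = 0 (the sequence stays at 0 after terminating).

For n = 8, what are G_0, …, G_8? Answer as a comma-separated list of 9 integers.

8, 9, 10, 11, 11, 11, 11, 11, 11

G_0 = 8. HB_3(8) = 2·3 + 2. Bump = 10. G_1 = 9.
G_1 = 9. HB_4(9) = 2·4 + 1. Bump = 11. G_2 = 10.
G_2 = 10. HB_5(10) = 2·5. Bump = 12. G_3 = 11.
G_3 = 11. HB_6(11) = 6 + 5. Bump = 12. G_4 = 11.
G_4 = 11. HB_7(11) = 7 + 4. Bump = 12. G_5 = 11.
G_5 = 11. HB_8(11) = 8 + 3. Bump = 12. G_6 = 11.
G_6 = 11. HB_9(11) = 9 + 2. Bump = 12. G_7 = 11.
G_7 = 11. HB_10(11) = 10 + 1. Bump = 12. G_8 = 11.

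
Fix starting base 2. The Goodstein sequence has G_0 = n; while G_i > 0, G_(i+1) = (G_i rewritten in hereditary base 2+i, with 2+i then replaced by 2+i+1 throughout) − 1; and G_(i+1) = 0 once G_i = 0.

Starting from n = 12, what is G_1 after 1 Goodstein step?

107

step 0: 12 = 2^(2 + 1) + 2^2; sub 3 for 2: 3^(3 + 1) + 3^3; = 108; G_1 = 108−1 = 107
step 1: 107 = 3^(3 + 1) + 2·3^2 + 2·3 + 2; sub 4 for 3: 4^(4 + 1) + 2·4^2 + 2·4 + 2; = 1066; G_2 = 1066−1 = 1065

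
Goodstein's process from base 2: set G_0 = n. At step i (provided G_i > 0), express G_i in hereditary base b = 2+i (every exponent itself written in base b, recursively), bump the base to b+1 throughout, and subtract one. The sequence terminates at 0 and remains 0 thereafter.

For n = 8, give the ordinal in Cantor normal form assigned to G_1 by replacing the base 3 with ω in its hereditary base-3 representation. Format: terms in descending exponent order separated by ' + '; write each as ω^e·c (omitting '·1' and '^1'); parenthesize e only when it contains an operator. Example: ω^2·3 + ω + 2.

step 0: 8 = 2^(2 + 1); sub 3 for 2: 3^(3 + 1); = 81; G_1 = 81−1 = 80
step 1: 80 = 2·3^3 + 2·3^2 + 2·3 + 2; sub 4 for 3: 2·4^4 + 2·4^2 + 2·4 + 2; = 554; G_2 = 554−1 = 553

ω^ω·2 + ω^2·2 + ω·2 + 2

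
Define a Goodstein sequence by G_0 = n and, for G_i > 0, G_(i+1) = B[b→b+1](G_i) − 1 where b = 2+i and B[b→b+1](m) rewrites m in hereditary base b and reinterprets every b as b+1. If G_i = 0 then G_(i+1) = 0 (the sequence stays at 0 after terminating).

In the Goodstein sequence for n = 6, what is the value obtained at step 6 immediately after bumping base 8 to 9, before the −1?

332148

6 —HB2→ 2^2 + 2 —bump→ 3^3 + 3 = 30 —(−1)→ 29
29 —HB3→ 3^3 + 2 —bump→ 4^4 + 2 = 258 —(−1)→ 257
257 —HB4→ 4^4 + 1 —bump→ 5^5 + 1 = 3126 —(−1)→ 3125
3125 —HB5→ 5^5 —bump→ 6^6 = 46656 —(−1)→ 46655
46655 —HB6→ 5·6^5 + 5·6^4 + 5·6^3 + 5·6^2 + 5·6 + 5 —bump→ 5·7^5 + 5·7^4 + 5·7^3 + 5·7^2 + 5·7 + 5 = 98040 —(−1)→ 98039
98039 —HB7→ 5·7^5 + 5·7^4 + 5·7^3 + 5·7^2 + 5·7 + 4 —bump→ 5·8^5 + 5·8^4 + 5·8^3 + 5·8^2 + 5·8 + 4 = 187244 —(−1)→ 187243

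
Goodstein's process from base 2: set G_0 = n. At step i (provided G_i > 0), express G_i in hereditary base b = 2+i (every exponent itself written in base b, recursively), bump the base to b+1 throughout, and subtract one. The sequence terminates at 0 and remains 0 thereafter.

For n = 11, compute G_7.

G_0=11  [base 2] 2^(2 + 1) + 2 + 1  →[2↦3]→  3^(3 + 1) + 3 + 1 = 85  −1 ⇒ G_1=84
G_1=84  [base 3] 3^(3 + 1) + 3  →[3↦4]→  4^(4 + 1) + 4 = 1028  −1 ⇒ G_2=1027
G_2=1027  [base 4] 4^(4 + 1) + 3  →[4↦5]→  5^(5 + 1) + 3 = 15628  −1 ⇒ G_3=15627
G_3=15627  [base 5] 5^(5 + 1) + 2  →[5↦6]→  6^(6 + 1) + 2 = 279938  −1 ⇒ G_4=279937
G_4=279937  [base 6] 6^(6 + 1) + 1  →[6↦7]→  7^(7 + 1) + 1 = 5764802  −1 ⇒ G_5=5764801
G_5=5764801  [base 7] 7^(7 + 1)  →[7↦8]→  8^(8 + 1) = 134217728  −1 ⇒ G_6=134217727
G_6=134217727  [base 8] 7·8^8 + 7·8^7 + 7·8^6 + 7·8^5 + 7·8^4 + 7·8^3 + 7·8^2 + 7·8 + 7  →[8↦9]→  7·9^9 + 7·9^7 + 7·9^6 + 7·9^5 + 7·9^4 + 7·9^3 + 7·9^2 + 7·9 + 7 = 2749609303  −1 ⇒ G_7=2749609302

2749609302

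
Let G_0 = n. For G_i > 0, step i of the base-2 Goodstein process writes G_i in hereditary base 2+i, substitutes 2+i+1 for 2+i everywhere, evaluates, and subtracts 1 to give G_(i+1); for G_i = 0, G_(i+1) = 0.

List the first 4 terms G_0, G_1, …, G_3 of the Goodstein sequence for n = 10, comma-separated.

10, 83, 1025, 15625

i=0: 10 = 2^(2 + 1) + 2 (b=2); 2→3: 3^(3 + 1) + 3 = 84; 84−1 = 83
i=1: 83 = 3^(3 + 1) + 2 (b=3); 3→4: 4^(4 + 1) + 2 = 1026; 1026−1 = 1025
i=2: 1025 = 4^(4 + 1) + 1 (b=4); 4→5: 5^(5 + 1) + 1 = 15626; 15626−1 = 15625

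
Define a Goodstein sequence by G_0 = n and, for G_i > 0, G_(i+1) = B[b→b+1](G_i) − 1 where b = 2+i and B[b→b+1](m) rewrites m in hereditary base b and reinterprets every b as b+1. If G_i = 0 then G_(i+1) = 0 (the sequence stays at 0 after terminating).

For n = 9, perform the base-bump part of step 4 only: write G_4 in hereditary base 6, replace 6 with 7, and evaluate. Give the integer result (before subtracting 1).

2471827

G_0=9  [base 2] 2^(2 + 1) + 1  →[2↦3]→  3^(3 + 1) + 1 = 82  −1 ⇒ G_1=81
G_1=81  [base 3] 3^(3 + 1)  →[3↦4]→  4^(4 + 1) = 1024  −1 ⇒ G_2=1023
G_2=1023  [base 4] 3·4^4 + 3·4^3 + 3·4^2 + 3·4 + 3  →[4↦5]→  3·5^5 + 3·5^3 + 3·5^2 + 3·5 + 3 = 9843  −1 ⇒ G_3=9842
G_3=9842  [base 5] 3·5^5 + 3·5^3 + 3·5^2 + 3·5 + 2  →[5↦6]→  3·6^6 + 3·6^3 + 3·6^2 + 3·6 + 2 = 140744  −1 ⇒ G_4=140743
G_4=140743  [base 6] 3·6^6 + 3·6^3 + 3·6^2 + 3·6 + 1  →[6↦7]→  3·7^7 + 3·7^3 + 3·7^2 + 3·7 + 1 = 2471827  −1 ⇒ G_5=2471826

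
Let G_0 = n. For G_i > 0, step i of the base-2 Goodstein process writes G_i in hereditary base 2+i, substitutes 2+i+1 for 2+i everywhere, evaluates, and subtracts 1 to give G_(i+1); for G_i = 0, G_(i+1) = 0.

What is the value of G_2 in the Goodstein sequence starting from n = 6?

257

step 0: 6 = 2^2 + 2; sub 3 for 2: 3^3 + 3; = 30; G_1 = 30−1 = 29
step 1: 29 = 3^3 + 2; sub 4 for 3: 4^4 + 2; = 258; G_2 = 258−1 = 257
step 2: 257 = 4^4 + 1; sub 5 for 4: 5^5 + 1; = 3126; G_3 = 3126−1 = 3125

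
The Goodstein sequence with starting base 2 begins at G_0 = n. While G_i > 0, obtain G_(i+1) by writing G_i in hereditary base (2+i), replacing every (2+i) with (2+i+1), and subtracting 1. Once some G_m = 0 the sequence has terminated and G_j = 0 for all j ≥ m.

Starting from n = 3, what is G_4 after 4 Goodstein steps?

1

(0) 3|_2 = 2 + 1 ↦ 3 + 1|_3 = 4 ⇒ 3
(1) 3|_3 = 3 ↦ 4|_4 = 4 ⇒ 3
(2) 3|_4 = 3 ↦ 3|_5 = 3 ⇒ 2
(3) 2|_5 = 2 ↦ 2|_6 = 2 ⇒ 1
(4) 1|_6 = 1 ↦ 1|_7 = 1 ⇒ 0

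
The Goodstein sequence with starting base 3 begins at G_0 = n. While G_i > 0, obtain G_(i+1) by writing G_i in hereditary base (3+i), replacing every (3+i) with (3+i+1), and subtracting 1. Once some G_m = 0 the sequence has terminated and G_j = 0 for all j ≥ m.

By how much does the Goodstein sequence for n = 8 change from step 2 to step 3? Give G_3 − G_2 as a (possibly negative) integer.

1

[0] 8 ≡ 2·3 + 2 (base 3). Lift 4: 10. −1: 9.
[1] 9 ≡ 2·4 + 1 (base 4). Lift 5: 11. −1: 10.
[2] 10 ≡ 2·5 (base 5). Lift 6: 12. −1: 11.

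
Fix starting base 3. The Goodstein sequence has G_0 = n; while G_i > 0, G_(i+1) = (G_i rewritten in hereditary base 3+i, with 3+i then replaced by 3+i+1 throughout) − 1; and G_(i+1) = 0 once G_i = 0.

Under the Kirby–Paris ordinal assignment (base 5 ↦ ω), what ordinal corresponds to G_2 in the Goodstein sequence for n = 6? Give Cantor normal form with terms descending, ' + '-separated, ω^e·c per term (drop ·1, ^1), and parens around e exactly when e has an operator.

6 —HB3→ 2·3 —bump→ 2·4 = 8 —(−1)→ 7
7 —HB4→ 4 + 3 —bump→ 5 + 3 = 8 —(−1)→ 7
7 —HB5→ 5 + 2 —bump→ 6 + 2 = 8 —(−1)→ 7

ω + 2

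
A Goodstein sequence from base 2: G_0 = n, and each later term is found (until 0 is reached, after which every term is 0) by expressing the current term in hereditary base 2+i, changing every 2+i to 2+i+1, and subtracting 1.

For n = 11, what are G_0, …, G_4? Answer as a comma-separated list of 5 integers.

11, 84, 1027, 15627, 279937

i=0: 11 = 2^(2 + 1) + 2 + 1 (b=2); 2→3: 3^(3 + 1) + 3 + 1 = 85; 85−1 = 84
i=1: 84 = 3^(3 + 1) + 3 (b=3); 3→4: 4^(4 + 1) + 4 = 1028; 1028−1 = 1027
i=2: 1027 = 4^(4 + 1) + 3 (b=4); 4→5: 5^(5 + 1) + 3 = 15628; 15628−1 = 15627
i=3: 15627 = 5^(5 + 1) + 2 (b=5); 5→6: 6^(6 + 1) + 2 = 279938; 279938−1 = 279937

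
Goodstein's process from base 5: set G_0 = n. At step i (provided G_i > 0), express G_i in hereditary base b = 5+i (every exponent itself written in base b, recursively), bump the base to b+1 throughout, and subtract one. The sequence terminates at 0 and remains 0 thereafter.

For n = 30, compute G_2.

53

step 0: 30 = 5^2 + 5; sub 6 for 5: 6^2 + 6; = 42; G_1 = 42−1 = 41
step 1: 41 = 6^2 + 5; sub 7 for 6: 7^2 + 5; = 54; G_2 = 54−1 = 53
step 2: 53 = 7^2 + 4; sub 8 for 7: 8^2 + 4; = 68; G_3 = 68−1 = 67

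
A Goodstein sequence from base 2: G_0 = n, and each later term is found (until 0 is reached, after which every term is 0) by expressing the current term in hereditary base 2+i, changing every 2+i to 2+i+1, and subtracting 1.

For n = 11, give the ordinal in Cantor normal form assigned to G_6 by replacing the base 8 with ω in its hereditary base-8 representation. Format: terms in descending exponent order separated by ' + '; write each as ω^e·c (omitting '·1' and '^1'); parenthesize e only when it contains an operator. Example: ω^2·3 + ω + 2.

base 2: 11 = 2^(2 + 1) + 2 + 1; at 3: 3^(3 + 1) + 3 + 1 = 85; next = 84
base 3: 84 = 3^(3 + 1) + 3; at 4: 4^(4 + 1) + 4 = 1028; next = 1027
base 4: 1027 = 4^(4 + 1) + 3; at 5: 5^(5 + 1) + 3 = 15628; next = 15627
base 5: 15627 = 5^(5 + 1) + 2; at 6: 6^(6 + 1) + 2 = 279938; next = 279937
base 6: 279937 = 6^(6 + 1) + 1; at 7: 7^(7 + 1) + 1 = 5764802; next = 5764801
base 7: 5764801 = 7^(7 + 1); at 8: 8^(8 + 1) = 134217728; next = 134217727
base 8: 134217727 = 7·8^8 + 7·8^7 + 7·8^6 + 7·8^5 + 7·8^4 + 7·8^3 + 7·8^2 + 7·8 + 7; at 9: 7·9^9 + 7·9^7 + 7·9^6 + 7·9^5 + 7·9^4 + 7·9^3 + 7·9^2 + 7·9 + 7 = 2749609303; next = 2749609302

ω^ω·7 + ω^7·7 + ω^6·7 + ω^5·7 + ω^4·7 + ω^3·7 + ω^2·7 + ω·7 + 7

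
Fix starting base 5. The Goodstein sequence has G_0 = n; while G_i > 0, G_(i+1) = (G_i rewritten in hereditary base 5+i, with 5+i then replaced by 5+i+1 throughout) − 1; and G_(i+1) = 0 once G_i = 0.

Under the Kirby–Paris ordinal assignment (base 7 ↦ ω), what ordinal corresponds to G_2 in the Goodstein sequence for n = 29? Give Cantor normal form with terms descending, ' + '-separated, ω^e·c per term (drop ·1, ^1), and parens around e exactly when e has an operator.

G_0 = 29. HB_5(29) = 5^2 + 4. Bump = 40. G_1 = 39.
G_1 = 39. HB_6(39) = 6^2 + 3. Bump = 52. G_2 = 51.

ω^2 + 2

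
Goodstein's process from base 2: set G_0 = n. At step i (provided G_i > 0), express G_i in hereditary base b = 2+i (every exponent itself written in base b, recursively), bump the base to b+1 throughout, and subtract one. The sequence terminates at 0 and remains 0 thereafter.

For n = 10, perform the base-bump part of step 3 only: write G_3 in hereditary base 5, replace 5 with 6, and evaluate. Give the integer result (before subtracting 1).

10 —HB2→ 2^(2 + 1) + 2 —bump→ 3^(3 + 1) + 3 = 84 —(−1)→ 83
83 —HB3→ 3^(3 + 1) + 2 —bump→ 4^(4 + 1) + 2 = 1026 —(−1)→ 1025
1025 —HB4→ 4^(4 + 1) + 1 —bump→ 5^(5 + 1) + 1 = 15626 —(−1)→ 15625
15625 —HB5→ 5^(5 + 1) —bump→ 6^(6 + 1) = 279936 —(−1)→ 279935

279936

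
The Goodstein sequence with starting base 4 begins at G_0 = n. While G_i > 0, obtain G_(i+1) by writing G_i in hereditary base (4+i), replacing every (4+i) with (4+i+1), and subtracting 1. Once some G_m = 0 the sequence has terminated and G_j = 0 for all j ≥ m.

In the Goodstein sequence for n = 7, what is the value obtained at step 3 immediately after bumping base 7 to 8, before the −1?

base 4: 7 = 4 + 3; at 5: 5 + 3 = 8; next = 7
base 5: 7 = 5 + 2; at 6: 6 + 2 = 8; next = 7
base 6: 7 = 6 + 1; at 7: 7 + 1 = 8; next = 7
base 7: 7 = 7; at 8: 8 = 8; next = 7

8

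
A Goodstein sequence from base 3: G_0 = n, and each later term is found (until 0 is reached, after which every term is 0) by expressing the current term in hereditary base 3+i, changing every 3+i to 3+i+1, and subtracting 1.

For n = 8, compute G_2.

10

G_0 = 8. HB_3(8) = 2·3 + 2. Bump = 10. G_1 = 9.
G_1 = 9. HB_4(9) = 2·4 + 1. Bump = 11. G_2 = 10.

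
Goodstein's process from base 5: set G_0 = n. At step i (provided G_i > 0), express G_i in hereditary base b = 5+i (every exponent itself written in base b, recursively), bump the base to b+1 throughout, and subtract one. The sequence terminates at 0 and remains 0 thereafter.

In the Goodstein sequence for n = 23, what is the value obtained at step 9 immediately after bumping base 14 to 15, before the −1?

step 0: 23 = 4·5 + 3; sub 6 for 5: 4·6 + 3; = 27; G_1 = 27−1 = 26
step 1: 26 = 4·6 + 2; sub 7 for 6: 4·7 + 2; = 30; G_2 = 30−1 = 29
step 2: 29 = 4·7 + 1; sub 8 for 7: 4·8 + 1; = 33; G_3 = 33−1 = 32
step 3: 32 = 4·8; sub 9 for 8: 4·9; = 36; G_4 = 36−1 = 35
step 4: 35 = 3·9 + 8; sub 10 for 9: 3·10 + 8; = 38; G_5 = 38−1 = 37
step 5: 37 = 3·10 + 7; sub 11 for 10: 3·11 + 7; = 40; G_6 = 40−1 = 39
step 6: 39 = 3·11 + 6; sub 12 for 11: 3·12 + 6; = 42; G_7 = 42−1 = 41
step 7: 41 = 3·12 + 5; sub 13 for 12: 3·13 + 5; = 44; G_8 = 44−1 = 43
step 8: 43 = 3·13 + 4; sub 14 for 13: 3·14 + 4; = 46; G_9 = 46−1 = 45

48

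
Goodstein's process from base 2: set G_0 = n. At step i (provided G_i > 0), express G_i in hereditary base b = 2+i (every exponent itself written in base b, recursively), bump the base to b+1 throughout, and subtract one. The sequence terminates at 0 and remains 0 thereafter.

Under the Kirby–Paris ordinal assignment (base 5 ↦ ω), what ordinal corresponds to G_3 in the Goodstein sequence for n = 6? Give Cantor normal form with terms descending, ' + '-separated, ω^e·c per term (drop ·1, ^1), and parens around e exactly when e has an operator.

ω^ω

G_0=6  [base 2] 2^2 + 2  →[2↦3]→  3^3 + 3 = 30  −1 ⇒ G_1=29
G_1=29  [base 3] 3^3 + 2  →[3↦4]→  4^4 + 2 = 258  −1 ⇒ G_2=257
G_2=257  [base 4] 4^4 + 1  →[4↦5]→  5^5 + 1 = 3126  −1 ⇒ G_3=3125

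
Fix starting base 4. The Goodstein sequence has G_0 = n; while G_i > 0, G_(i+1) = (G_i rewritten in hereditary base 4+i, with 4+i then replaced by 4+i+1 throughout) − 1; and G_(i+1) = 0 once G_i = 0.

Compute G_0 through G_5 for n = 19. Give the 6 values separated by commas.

19, 27, 37, 49, 63, 69

step 0: 19 = 4^2 + 3; sub 5 for 4: 5^2 + 3; = 28; G_1 = 28−1 = 27
step 1: 27 = 5^2 + 2; sub 6 for 5: 6^2 + 2; = 38; G_2 = 38−1 = 37
step 2: 37 = 6^2 + 1; sub 7 for 6: 7^2 + 1; = 50; G_3 = 50−1 = 49
step 3: 49 = 7^2; sub 8 for 7: 8^2; = 64; G_4 = 64−1 = 63
step 4: 63 = 7·8 + 7; sub 9 for 8: 7·9 + 7; = 70; G_5 = 70−1 = 69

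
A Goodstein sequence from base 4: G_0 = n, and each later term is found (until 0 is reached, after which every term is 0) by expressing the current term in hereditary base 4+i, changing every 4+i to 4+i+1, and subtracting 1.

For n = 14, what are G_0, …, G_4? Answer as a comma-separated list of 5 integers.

14 —HB4→ 3·4 + 2 —bump→ 3·5 + 2 = 17 —(−1)→ 16
16 —HB5→ 3·5 + 1 —bump→ 3·6 + 1 = 19 —(−1)→ 18
18 —HB6→ 3·6 —bump→ 3·7 = 21 —(−1)→ 20
20 —HB7→ 2·7 + 6 —bump→ 2·8 + 6 = 22 —(−1)→ 21

14, 16, 18, 20, 21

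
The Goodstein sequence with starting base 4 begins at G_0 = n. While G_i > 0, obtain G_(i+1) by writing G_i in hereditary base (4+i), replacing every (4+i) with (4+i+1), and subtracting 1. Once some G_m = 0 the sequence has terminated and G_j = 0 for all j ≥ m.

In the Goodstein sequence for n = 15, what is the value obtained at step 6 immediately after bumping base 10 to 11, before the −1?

27

i=0: 15 = 3·4 + 3 (b=4); 4→5: 3·5 + 3 = 18; 18−1 = 17
i=1: 17 = 3·5 + 2 (b=5); 5→6: 3·6 + 2 = 20; 20−1 = 19
i=2: 19 = 3·6 + 1 (b=6); 6→7: 3·7 + 1 = 22; 22−1 = 21
i=3: 21 = 3·7 (b=7); 7→8: 3·8 = 24; 24−1 = 23
i=4: 23 = 2·8 + 7 (b=8); 8→9: 2·9 + 7 = 25; 25−1 = 24
i=5: 24 = 2·9 + 6 (b=9); 9→10: 2·10 + 6 = 26; 26−1 = 25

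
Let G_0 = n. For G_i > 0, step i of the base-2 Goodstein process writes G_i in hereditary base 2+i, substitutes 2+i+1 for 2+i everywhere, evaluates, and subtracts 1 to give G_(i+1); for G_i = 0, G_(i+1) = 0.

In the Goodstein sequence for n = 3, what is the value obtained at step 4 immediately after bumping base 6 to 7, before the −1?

1

3 —HB2→ 2 + 1 —bump→ 3 + 1 = 4 —(−1)→ 3
3 —HB3→ 3 —bump→ 4 = 4 —(−1)→ 3
3 —HB4→ 3 —bump→ 3 = 3 —(−1)→ 2
2 —HB5→ 2 —bump→ 2 = 2 —(−1)→ 1
1 —HB6→ 1 —bump→ 1 = 1 —(−1)→ 0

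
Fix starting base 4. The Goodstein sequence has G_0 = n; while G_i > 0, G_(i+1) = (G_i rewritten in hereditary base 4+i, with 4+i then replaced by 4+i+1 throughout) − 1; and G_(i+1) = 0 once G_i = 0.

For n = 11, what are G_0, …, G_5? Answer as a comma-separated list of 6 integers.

11, 12, 13, 14, 15, 15

G_0 = 11. HB_4(11) = 2·4 + 3. Bump = 13. G_1 = 12.
G_1 = 12. HB_5(12) = 2·5 + 2. Bump = 14. G_2 = 13.
G_2 = 13. HB_6(13) = 2·6 + 1. Bump = 15. G_3 = 14.
G_3 = 14. HB_7(14) = 2·7. Bump = 16. G_4 = 15.
G_4 = 15. HB_8(15) = 8 + 7. Bump = 16. G_5 = 15.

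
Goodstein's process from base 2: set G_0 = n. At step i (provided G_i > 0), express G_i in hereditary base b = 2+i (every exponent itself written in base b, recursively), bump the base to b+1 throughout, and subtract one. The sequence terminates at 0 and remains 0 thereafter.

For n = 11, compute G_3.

G_0 = 11. HB_2(11) = 2^(2 + 1) + 2 + 1. Bump = 85. G_1 = 84.
G_1 = 84. HB_3(84) = 3^(3 + 1) + 3. Bump = 1028. G_2 = 1027.
G_2 = 1027. HB_4(1027) = 4^(4 + 1) + 3. Bump = 15628. G_3 = 15627.
G_3 = 15627. HB_5(15627) = 5^(5 + 1) + 2. Bump = 279938. G_4 = 279937.

15627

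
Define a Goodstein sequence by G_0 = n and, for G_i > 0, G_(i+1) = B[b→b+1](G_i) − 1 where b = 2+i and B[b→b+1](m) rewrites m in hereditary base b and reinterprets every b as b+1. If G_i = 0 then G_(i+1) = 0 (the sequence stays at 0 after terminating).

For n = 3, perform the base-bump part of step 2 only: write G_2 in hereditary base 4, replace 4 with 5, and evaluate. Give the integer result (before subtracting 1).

3 —HB2→ 2 + 1 —bump→ 3 + 1 = 4 —(−1)→ 3
3 —HB3→ 3 —bump→ 4 = 4 —(−1)→ 3
3 —HB4→ 3 —bump→ 3 = 3 —(−1)→ 2

3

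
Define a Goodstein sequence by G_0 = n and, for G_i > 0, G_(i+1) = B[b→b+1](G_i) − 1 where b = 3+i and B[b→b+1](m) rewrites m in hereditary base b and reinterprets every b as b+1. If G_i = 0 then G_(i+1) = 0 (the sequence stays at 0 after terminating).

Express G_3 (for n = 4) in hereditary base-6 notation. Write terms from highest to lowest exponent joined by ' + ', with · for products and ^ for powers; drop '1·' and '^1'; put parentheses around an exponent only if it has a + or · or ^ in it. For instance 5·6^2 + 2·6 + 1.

G_0=4  [base 3] 3 + 1  →[3↦4]→  4 + 1 = 5  −1 ⇒ G_1=4
G_1=4  [base 4] 4  →[4↦5]→  5 = 5  −1 ⇒ G_2=4
G_2=4  [base 5] 4  →[5↦6]→  4 = 4  −1 ⇒ G_3=3
G_3=3  [base 6] 3  →[6↦7]→  3 = 3  −1 ⇒ G_4=2

3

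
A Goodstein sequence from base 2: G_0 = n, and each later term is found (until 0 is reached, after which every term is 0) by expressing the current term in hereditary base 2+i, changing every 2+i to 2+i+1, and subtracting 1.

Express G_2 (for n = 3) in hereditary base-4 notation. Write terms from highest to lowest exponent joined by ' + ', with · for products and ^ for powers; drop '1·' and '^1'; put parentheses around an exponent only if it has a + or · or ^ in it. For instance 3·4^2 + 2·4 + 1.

step 0: 3 = 2 + 1; sub 3 for 2: 3 + 1; = 4; G_1 = 4−1 = 3
step 1: 3 = 3; sub 4 for 3: 4; = 4; G_2 = 4−1 = 3

3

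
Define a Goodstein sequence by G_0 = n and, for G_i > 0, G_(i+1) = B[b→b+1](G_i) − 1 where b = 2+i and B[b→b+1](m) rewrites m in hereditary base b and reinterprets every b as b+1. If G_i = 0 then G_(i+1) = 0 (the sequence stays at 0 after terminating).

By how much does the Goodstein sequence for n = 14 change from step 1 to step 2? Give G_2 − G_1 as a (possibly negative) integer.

base 2: 14 = 2^(2 + 1) + 2^2 + 2; at 3: 3^(3 + 1) + 3^3 + 3 = 111; next = 110
base 3: 110 = 3^(3 + 1) + 3^3 + 2; at 4: 4^(4 + 1) + 4^4 + 2 = 1282; next = 1281

1171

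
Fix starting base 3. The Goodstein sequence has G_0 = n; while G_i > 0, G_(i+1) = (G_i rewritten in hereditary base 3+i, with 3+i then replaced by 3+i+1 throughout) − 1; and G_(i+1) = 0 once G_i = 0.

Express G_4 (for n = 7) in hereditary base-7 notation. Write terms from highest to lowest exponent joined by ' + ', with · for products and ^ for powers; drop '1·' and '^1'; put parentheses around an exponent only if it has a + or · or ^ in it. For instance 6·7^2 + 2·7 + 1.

[0] 7 ≡ 2·3 + 1 (base 3). Lift 4: 9. −1: 8.
[1] 8 ≡ 2·4 (base 4). Lift 5: 10. −1: 9.
[2] 9 ≡ 5 + 4 (base 5). Lift 6: 10. −1: 9.
[3] 9 ≡ 6 + 3 (base 6). Lift 7: 10. −1: 9.
[4] 9 ≡ 7 + 2 (base 7). Lift 8: 10. −1: 9.

7 + 2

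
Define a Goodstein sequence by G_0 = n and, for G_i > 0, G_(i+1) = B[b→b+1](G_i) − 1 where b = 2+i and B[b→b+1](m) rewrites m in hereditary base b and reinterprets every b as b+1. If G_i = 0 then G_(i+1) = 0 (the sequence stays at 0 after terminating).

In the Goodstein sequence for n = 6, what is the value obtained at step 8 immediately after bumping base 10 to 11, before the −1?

885776

i=0: 6 = 2^2 + 2 (b=2); 2→3: 3^3 + 3 = 30; 30−1 = 29
i=1: 29 = 3^3 + 2 (b=3); 3→4: 4^4 + 2 = 258; 258−1 = 257
i=2: 257 = 4^4 + 1 (b=4); 4→5: 5^5 + 1 = 3126; 3126−1 = 3125
i=3: 3125 = 5^5 (b=5); 5→6: 6^6 = 46656; 46656−1 = 46655
i=4: 46655 = 5·6^5 + 5·6^4 + 5·6^3 + 5·6^2 + 5·6 + 5 (b=6); 6→7: 5·7^5 + 5·7^4 + 5·7^3 + 5·7^2 + 5·7 + 5 = 98040; 98040−1 = 98039
i=5: 98039 = 5·7^5 + 5·7^4 + 5·7^3 + 5·7^2 + 5·7 + 4 (b=7); 7→8: 5·8^5 + 5·8^4 + 5·8^3 + 5·8^2 + 5·8 + 4 = 187244; 187244−1 = 187243
i=6: 187243 = 5·8^5 + 5·8^4 + 5·8^3 + 5·8^2 + 5·8 + 3 (b=8); 8→9: 5·9^5 + 5·9^4 + 5·9^3 + 5·9^2 + 5·9 + 3 = 332148; 332148−1 = 332147
i=7: 332147 = 5·9^5 + 5·9^4 + 5·9^3 + 5·9^2 + 5·9 + 2 (b=9); 9→10: 5·10^5 + 5·10^4 + 5·10^3 + 5·10^2 + 5·10 + 2 = 555552; 555552−1 = 555551
i=8: 555551 = 5·10^5 + 5·10^4 + 5·10^3 + 5·10^2 + 5·10 + 1 (b=10); 10→11: 5·11^5 + 5·11^4 + 5·11^3 + 5·11^2 + 5·11 + 1 = 885776; 885776−1 = 885775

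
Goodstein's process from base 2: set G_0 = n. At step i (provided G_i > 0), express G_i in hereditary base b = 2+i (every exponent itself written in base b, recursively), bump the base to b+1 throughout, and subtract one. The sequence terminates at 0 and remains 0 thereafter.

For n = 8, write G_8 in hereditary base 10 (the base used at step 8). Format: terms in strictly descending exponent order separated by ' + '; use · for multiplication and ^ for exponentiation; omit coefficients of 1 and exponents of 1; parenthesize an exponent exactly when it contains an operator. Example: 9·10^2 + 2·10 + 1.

2·10^10 + 2·10^2 + 10 + 1

G_0 = 8. HB_2(8) = 2^(2 + 1). Bump = 81. G_1 = 80.
G_1 = 80. HB_3(80) = 2·3^3 + 2·3^2 + 2·3 + 2. Bump = 554. G_2 = 553.
G_2 = 553. HB_4(553) = 2·4^4 + 2·4^2 + 2·4 + 1. Bump = 6311. G_3 = 6310.
G_3 = 6310. HB_5(6310) = 2·5^5 + 2·5^2 + 2·5. Bump = 93396. G_4 = 93395.
G_4 = 93395. HB_6(93395) = 2·6^6 + 2·6^2 + 6 + 5. Bump = 1647196. G_5 = 1647195.
G_5 = 1647195. HB_7(1647195) = 2·7^7 + 2·7^2 + 7 + 4. Bump = 33554572. G_6 = 33554571.
G_6 = 33554571. HB_8(33554571) = 2·8^8 + 2·8^2 + 8 + 3. Bump = 774841152. G_7 = 774841151.
G_7 = 774841151. HB_9(774841151) = 2·9^9 + 2·9^2 + 9 + 2. Bump = 20000000212. G_8 = 20000000211.
G_8 = 20000000211. HB_10(20000000211) = 2·10^10 + 2·10^2 + 10 + 1. Bump = 570623341476. G_9 = 570623341475.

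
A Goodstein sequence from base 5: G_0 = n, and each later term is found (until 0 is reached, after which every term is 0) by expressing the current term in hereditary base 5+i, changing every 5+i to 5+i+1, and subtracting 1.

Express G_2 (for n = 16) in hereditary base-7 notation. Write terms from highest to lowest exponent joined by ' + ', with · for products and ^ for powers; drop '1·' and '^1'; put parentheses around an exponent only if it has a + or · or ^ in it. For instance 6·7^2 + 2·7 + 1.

[0] 16 ≡ 3·5 + 1 (base 5). Lift 6: 19. −1: 18.
[1] 18 ≡ 3·6 (base 6). Lift 7: 21. −1: 20.

2·7 + 6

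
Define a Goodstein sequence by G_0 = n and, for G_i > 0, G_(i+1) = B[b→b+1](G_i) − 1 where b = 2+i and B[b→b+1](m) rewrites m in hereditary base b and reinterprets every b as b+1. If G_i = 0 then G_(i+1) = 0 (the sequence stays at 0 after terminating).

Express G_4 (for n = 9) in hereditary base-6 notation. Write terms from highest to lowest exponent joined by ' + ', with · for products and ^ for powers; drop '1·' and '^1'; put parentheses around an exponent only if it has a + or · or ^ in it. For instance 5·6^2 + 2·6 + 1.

step 0: 9 = 2^(2 + 1) + 1; sub 3 for 2: 3^(3 + 1) + 1; = 82; G_1 = 82−1 = 81
step 1: 81 = 3^(3 + 1); sub 4 for 3: 4^(4 + 1); = 1024; G_2 = 1024−1 = 1023
step 2: 1023 = 3·4^4 + 3·4^3 + 3·4^2 + 3·4 + 3; sub 5 for 4: 3·5^5 + 3·5^3 + 3·5^2 + 3·5 + 3; = 9843; G_3 = 9843−1 = 9842
step 3: 9842 = 3·5^5 + 3·5^3 + 3·5^2 + 3·5 + 2; sub 6 for 5: 3·6^6 + 3·6^3 + 3·6^2 + 3·6 + 2; = 140744; G_4 = 140744−1 = 140743
step 4: 140743 = 3·6^6 + 3·6^3 + 3·6^2 + 3·6 + 1; sub 7 for 6: 3·7^7 + 3·7^3 + 3·7^2 + 3·7 + 1; = 2471827; G_5 = 2471827−1 = 2471826

3·6^6 + 3·6^3 + 3·6^2 + 3·6 + 1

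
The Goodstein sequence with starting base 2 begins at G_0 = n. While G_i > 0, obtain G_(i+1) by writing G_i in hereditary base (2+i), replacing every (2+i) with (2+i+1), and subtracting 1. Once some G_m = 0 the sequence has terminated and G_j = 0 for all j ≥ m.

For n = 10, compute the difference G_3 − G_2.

base 2: 10 = 2^(2 + 1) + 2; at 3: 3^(3 + 1) + 3 = 84; next = 83
base 3: 83 = 3^(3 + 1) + 2; at 4: 4^(4 + 1) + 2 = 1026; next = 1025
base 4: 1025 = 4^(4 + 1) + 1; at 5: 5^(5 + 1) + 1 = 15626; next = 15625

14600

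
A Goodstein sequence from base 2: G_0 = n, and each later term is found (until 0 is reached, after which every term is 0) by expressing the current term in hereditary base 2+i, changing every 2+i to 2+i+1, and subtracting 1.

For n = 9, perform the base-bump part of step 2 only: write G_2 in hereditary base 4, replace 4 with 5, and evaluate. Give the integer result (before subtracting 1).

9843

i=0: 9 = 2^(2 + 1) + 1 (b=2); 2→3: 3^(3 + 1) + 1 = 82; 82−1 = 81
i=1: 81 = 3^(3 + 1) (b=3); 3→4: 4^(4 + 1) = 1024; 1024−1 = 1023
i=2: 1023 = 3·4^4 + 3·4^3 + 3·4^2 + 3·4 + 3 (b=4); 4→5: 3·5^5 + 3·5^3 + 3·5^2 + 3·5 + 3 = 9843; 9843−1 = 9842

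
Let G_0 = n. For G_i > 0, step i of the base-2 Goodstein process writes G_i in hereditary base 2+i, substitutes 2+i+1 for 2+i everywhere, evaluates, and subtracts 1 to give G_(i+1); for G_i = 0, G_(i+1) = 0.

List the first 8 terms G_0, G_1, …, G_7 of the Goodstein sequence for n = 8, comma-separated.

G_0=8  [base 2] 2^(2 + 1)  →[2↦3]→  3^(3 + 1) = 81  −1 ⇒ G_1=80
G_1=80  [base 3] 2·3^3 + 2·3^2 + 2·3 + 2  →[3↦4]→  2·4^4 + 2·4^2 + 2·4 + 2 = 554  −1 ⇒ G_2=553
G_2=553  [base 4] 2·4^4 + 2·4^2 + 2·4 + 1  →[4↦5]→  2·5^5 + 2·5^2 + 2·5 + 1 = 6311  −1 ⇒ G_3=6310
G_3=6310  [base 5] 2·5^5 + 2·5^2 + 2·5  →[5↦6]→  2·6^6 + 2·6^2 + 2·6 = 93396  −1 ⇒ G_4=93395
G_4=93395  [base 6] 2·6^6 + 2·6^2 + 6 + 5  →[6↦7]→  2·7^7 + 2·7^2 + 7 + 5 = 1647196  −1 ⇒ G_5=1647195
G_5=1647195  [base 7] 2·7^7 + 2·7^2 + 7 + 4  →[7↦8]→  2·8^8 + 2·8^2 + 8 + 4 = 33554572  −1 ⇒ G_6=33554571
G_6=33554571  [base 8] 2·8^8 + 2·8^2 + 8 + 3  →[8↦9]→  2·9^9 + 2·9^2 + 9 + 3 = 774841152  −1 ⇒ G_7=774841151

8, 80, 553, 6310, 93395, 1647195, 33554571, 774841151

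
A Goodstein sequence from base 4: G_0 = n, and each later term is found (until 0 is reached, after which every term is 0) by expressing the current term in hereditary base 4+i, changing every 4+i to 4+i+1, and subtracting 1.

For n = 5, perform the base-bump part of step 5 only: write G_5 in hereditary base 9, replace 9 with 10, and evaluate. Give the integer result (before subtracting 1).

(0) 5|_4 = 4 + 1 ↦ 5 + 1|_5 = 6 ⇒ 5
(1) 5|_5 = 5 ↦ 6|_6 = 6 ⇒ 5
(2) 5|_6 = 5 ↦ 5|_7 = 5 ⇒ 4
(3) 4|_7 = 4 ↦ 4|_8 = 4 ⇒ 3
(4) 3|_8 = 3 ↦ 3|_9 = 3 ⇒ 2
(5) 2|_9 = 2 ↦ 2|_10 = 2 ⇒ 1

2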